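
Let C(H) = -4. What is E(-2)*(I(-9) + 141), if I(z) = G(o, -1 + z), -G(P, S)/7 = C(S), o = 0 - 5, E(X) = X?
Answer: -338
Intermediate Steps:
o = -5
G(P, S) = 28 (G(P, S) = -7*(-4) = 28)
I(z) = 28
E(-2)*(I(-9) + 141) = -2*(28 + 141) = -2*169 = -338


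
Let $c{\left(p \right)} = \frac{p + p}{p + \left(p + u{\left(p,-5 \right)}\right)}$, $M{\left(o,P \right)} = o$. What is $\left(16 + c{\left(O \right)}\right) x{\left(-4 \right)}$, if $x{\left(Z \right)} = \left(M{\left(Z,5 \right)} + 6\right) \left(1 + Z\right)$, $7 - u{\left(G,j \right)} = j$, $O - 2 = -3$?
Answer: $- \frac{474}{5} \approx -94.8$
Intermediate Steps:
$O = -1$ ($O = 2 - 3 = -1$)
$u{\left(G,j \right)} = 7 - j$
$x{\left(Z \right)} = \left(1 + Z\right) \left(6 + Z\right)$ ($x{\left(Z \right)} = \left(Z + 6\right) \left(1 + Z\right) = \left(6 + Z\right) \left(1 + Z\right) = \left(1 + Z\right) \left(6 + Z\right)$)
$c{\left(p \right)} = \frac{2 p}{12 + 2 p}$ ($c{\left(p \right)} = \frac{p + p}{p + \left(p + \left(7 - -5\right)\right)} = \frac{2 p}{p + \left(p + \left(7 + 5\right)\right)} = \frac{2 p}{p + \left(p + 12\right)} = \frac{2 p}{p + \left(12 + p\right)} = \frac{2 p}{12 + 2 p}$)
$\left(16 + c{\left(O \right)}\right) x{\left(-4 \right)} = \left(16 - \frac{1}{6 - 1}\right) \left(6 + \left(-4\right)^{2} + 7 \left(-4\right)\right) = \left(16 - \frac{1}{5}\right) \left(6 + 16 - 28\right) = \left(16 - \frac{1}{5}\right) \left(-6\right) = \frac{79}{5} \left(-6\right) = - \frac{474}{5}$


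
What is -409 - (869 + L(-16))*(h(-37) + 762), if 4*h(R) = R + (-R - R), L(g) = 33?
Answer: -1392153/2 ≈ -6.9608e+5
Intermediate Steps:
h(R) = -R/4 (h(R) = (R + (-R - R))/4 = (R - 2*R)/4 = (-R)/4 = -R/4)
-409 - (869 + L(-16))*(h(-37) + 762) = -409 - (869 + 33)*(-¼*(-37) + 762) = -409 - 902*(37/4 + 762) = -409 - 902*3085/4 = -409 - 1*1391335/2 = -409 - 1391335/2 = -1392153/2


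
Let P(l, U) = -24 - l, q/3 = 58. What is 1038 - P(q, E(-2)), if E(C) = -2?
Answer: 1236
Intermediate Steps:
q = 174 (q = 3*58 = 174)
1038 - P(q, E(-2)) = 1038 - (-24 - 1*174) = 1038 - (-24 - 174) = 1038 - 1*(-198) = 1038 + 198 = 1236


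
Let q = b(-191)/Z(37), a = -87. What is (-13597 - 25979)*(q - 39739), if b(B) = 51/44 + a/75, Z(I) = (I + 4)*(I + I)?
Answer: 656095571259147/417175 ≈ 1.5727e+9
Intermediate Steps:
Z(I) = 2*I*(4 + I) (Z(I) = (4 + I)*(2*I) = 2*I*(4 + I))
b(B) = -1/1100 (b(B) = 51/44 - 87/75 = 51*(1/44) - 87*1/75 = 51/44 - 29/25 = -1/1100)
q = -1/3337400 (q = -1/(74*(4 + 37))/1100 = -1/(1100*(2*37*41)) = -1/1100/3034 = -1/1100*1/3034 = -1/3337400 ≈ -2.9963e-7)
(-13597 - 25979)*(q - 39739) = (-13597 - 25979)*(-1/3337400 - 39739) = -39576*(-132624938601/3337400) = 656095571259147/417175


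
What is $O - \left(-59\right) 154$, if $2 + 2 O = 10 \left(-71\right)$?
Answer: $8730$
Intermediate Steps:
$O = -356$ ($O = -1 + \frac{10 \left(-71\right)}{2} = -1 + \frac{1}{2} \left(-710\right) = -1 - 355 = -356$)
$O - \left(-59\right) 154 = -356 - \left(-59\right) 154 = -356 - -9086 = -356 + 9086 = 8730$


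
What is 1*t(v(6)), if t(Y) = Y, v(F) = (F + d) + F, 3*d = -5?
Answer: 31/3 ≈ 10.333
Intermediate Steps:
d = -5/3 (d = (⅓)*(-5) = -5/3 ≈ -1.6667)
v(F) = -5/3 + 2*F (v(F) = (F - 5/3) + F = (-5/3 + F) + F = -5/3 + 2*F)
1*t(v(6)) = 1*(-5/3 + 2*6) = 1*(-5/3 + 12) = 1*(31/3) = 31/3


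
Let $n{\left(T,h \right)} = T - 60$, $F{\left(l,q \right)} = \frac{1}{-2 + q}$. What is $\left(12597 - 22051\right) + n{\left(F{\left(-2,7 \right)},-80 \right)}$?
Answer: $- \frac{47569}{5} \approx -9513.8$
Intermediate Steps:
$n{\left(T,h \right)} = -60 + T$
$\left(12597 - 22051\right) + n{\left(F{\left(-2,7 \right)},-80 \right)} = \left(12597 - 22051\right) - \left(60 - \frac{1}{-2 + 7}\right) = -9454 - \left(60 - \frac{1}{5}\right) = -9454 + \left(-60 + \frac{1}{5}\right) = -9454 - \frac{299}{5} = - \frac{47569}{5}$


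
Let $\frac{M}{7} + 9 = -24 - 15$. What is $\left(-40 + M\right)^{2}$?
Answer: $141376$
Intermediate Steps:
$M = -336$ ($M = -63 + 7 \left(-24 - 15\right) = -63 + 7 \left(-39\right) = -63 - 273 = -336$)
$\left(-40 + M\right)^{2} = \left(-40 - 336\right)^{2} = \left(-376\right)^{2} = 141376$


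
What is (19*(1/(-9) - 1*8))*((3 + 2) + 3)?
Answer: -11096/9 ≈ -1232.9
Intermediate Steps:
(19*(1/(-9) - 1*8))*((3 + 2) + 3) = (19*(-⅑ - 8))*(5 + 3) = (19*(-73/9))*8 = -1387/9*8 = -11096/9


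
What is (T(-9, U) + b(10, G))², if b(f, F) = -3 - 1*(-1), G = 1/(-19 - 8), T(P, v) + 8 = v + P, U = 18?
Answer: 1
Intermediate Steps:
T(P, v) = -8 + P + v (T(P, v) = -8 + (v + P) = -8 + (P + v) = -8 + P + v)
G = -1/27 (G = 1/(-27) = -1/27 ≈ -0.037037)
b(f, F) = -2 (b(f, F) = -3 + 1 = -2)
(T(-9, U) + b(10, G))² = ((-8 - 9 + 18) - 2)² = (1 - 2)² = (-1)² = 1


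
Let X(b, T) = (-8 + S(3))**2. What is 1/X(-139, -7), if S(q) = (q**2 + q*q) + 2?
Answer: 1/144 ≈ 0.0069444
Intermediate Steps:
S(q) = 2 + 2*q**2 (S(q) = (q**2 + q**2) + 2 = 2*q**2 + 2 = 2 + 2*q**2)
X(b, T) = 144 (X(b, T) = (-8 + (2 + 2*3**2))**2 = (-8 + (2 + 2*9))**2 = (-8 + (2 + 18))**2 = (-8 + 20)**2 = 12**2 = 144)
1/X(-139, -7) = 1/144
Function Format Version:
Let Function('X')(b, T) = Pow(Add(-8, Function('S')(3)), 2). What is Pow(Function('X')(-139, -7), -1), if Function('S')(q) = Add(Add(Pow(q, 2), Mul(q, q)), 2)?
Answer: Rational(1, 144) ≈ 0.0069444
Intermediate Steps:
Function('S')(q) = Add(2, Mul(2, Pow(q, 2))) (Function('S')(q) = Add(Add(Pow(q, 2), Pow(q, 2)), 2) = Add(Mul(2, Pow(q, 2)), 2) = Add(2, Mul(2, Pow(q, 2))))
Function('X')(b, T) = 144 (Function('X')(b, T) = Pow(Add(-8, Add(2, Mul(2, Pow(3, 2)))), 2) = Pow(Add(-8, Add(2, Mul(2, 9))), 2) = Pow(Add(-8, Add(2, 18)), 2) = Pow(Add(-8, 20), 2) = Pow(12, 2) = 144)
Pow(Function('X')(-139, -7), -1) = Pow(144, -1) = Rational(1, 144)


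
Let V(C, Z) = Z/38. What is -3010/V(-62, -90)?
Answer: 11438/9 ≈ 1270.9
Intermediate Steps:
V(C, Z) = Z/38 (V(C, Z) = Z*(1/38) = Z/38)
-3010/V(-62, -90) = -3010/((1/38)*(-90)) = -3010/(-45/19) = -3010*(-19/45) = 11438/9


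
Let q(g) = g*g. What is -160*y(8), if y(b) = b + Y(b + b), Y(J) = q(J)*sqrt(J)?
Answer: -165120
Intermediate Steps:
q(g) = g**2
Y(J) = J**(5/2) (Y(J) = J**2*sqrt(J) = J**(5/2))
y(b) = b + 4*sqrt(2)*b**(5/2) (y(b) = b + (b + b)**(5/2) = b + (2*b)**(5/2) = b + 4*sqrt(2)*b**(5/2))
-160*y(8) = -160*(8 + 4*sqrt(2)*8**(5/2)) = -160*(8 + 4*sqrt(2)*(128*sqrt(2))) = -160*(8 + 1024) = -160*1032 = -165120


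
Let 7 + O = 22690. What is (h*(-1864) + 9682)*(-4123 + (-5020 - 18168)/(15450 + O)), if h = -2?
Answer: -234295865030/4237 ≈ -5.5298e+7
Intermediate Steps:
O = 22683 (O = -7 + 22690 = 22683)
(h*(-1864) + 9682)*(-4123 + (-5020 - 18168)/(15450 + O)) = (-2*(-1864) + 9682)*(-4123 + (-5020 - 18168)/(15450 + 22683)) = (3728 + 9682)*(-4123 - 23188/38133) = 13410*(-4123 - 23188*1/38133) = 13410*(-4123 - 23188/38133) = 13410*(-157245547/38133) = -234295865030/4237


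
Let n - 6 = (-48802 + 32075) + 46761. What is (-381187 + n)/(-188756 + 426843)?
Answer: -351147/238087 ≈ -1.4749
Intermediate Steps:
n = 30040 (n = 6 + ((-48802 + 32075) + 46761) = 6 + (-16727 + 46761) = 6 + 30034 = 30040)
(-381187 + n)/(-188756 + 426843) = (-381187 + 30040)/(-188756 + 426843) = -351147/238087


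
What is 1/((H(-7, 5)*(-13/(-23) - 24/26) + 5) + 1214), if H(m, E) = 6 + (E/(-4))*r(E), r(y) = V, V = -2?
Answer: 598/727143 ≈ 0.00082240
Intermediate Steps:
r(y) = -2
H(m, E) = 6 + E/2 (H(m, E) = 6 + (E/(-4))*(-2) = 6 + (E*(-1/4))*(-2) = 6 - E/4*(-2) = 6 + E/2)
1/((H(-7, 5)*(-13/(-23) - 24/26) + 5) + 1214) = 1/(((6 + (1/2)*5)*(-13/(-23) - 24/26) + 5) + 1214) = 1/(((6 + 5/2)*(-13*(-1/23) - 24*1/26) + 5) + 1214) = 1/((17*(13/23 - 12/13)/2 + 5) + 1214) = 1/(((17/2)*(-107/299) + 5) + 1214) = 1/((-1819/598 + 5) + 1214) = 1/(1171/598 + 1214) = 1/(727143/598) = 598/727143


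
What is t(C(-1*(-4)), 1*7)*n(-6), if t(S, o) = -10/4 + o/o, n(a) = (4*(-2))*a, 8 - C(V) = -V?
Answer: -72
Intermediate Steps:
C(V) = 8 + V (C(V) = 8 - (-1)*V = 8 + V)
n(a) = -8*a
t(S, o) = -3/2 (t(S, o) = -10*¼ + 1 = -5/2 + 1 = -3/2)
t(C(-1*(-4)), 1*7)*n(-6) = -(-12)*(-6) = -3/2*48 = -72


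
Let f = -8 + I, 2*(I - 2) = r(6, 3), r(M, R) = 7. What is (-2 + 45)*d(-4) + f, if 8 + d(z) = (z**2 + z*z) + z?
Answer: 1715/2 ≈ 857.50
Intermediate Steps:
I = 11/2 (I = 2 + (1/2)*7 = 2 + 7/2 = 11/2 ≈ 5.5000)
d(z) = -8 + z + 2*z**2 (d(z) = -8 + ((z**2 + z*z) + z) = -8 + ((z**2 + z**2) + z) = -8 + (2*z**2 + z) = -8 + (z + 2*z**2) = -8 + z + 2*z**2)
f = -5/2 (f = -8 + 11/2 = -5/2 ≈ -2.5000)
(-2 + 45)*d(-4) + f = (-2 + 45)*(-8 - 4 + 2*(-4)**2) - 5/2 = 43*(-8 - 4 + 2*16) - 5/2 = 43*(-8 - 4 + 32) - 5/2 = 43*20 - 5/2 = 860 - 5/2 = 1715/2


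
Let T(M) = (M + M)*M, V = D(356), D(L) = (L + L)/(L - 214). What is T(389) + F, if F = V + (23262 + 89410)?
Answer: 29487650/71 ≈ 4.1532e+5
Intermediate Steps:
D(L) = 2*L/(-214 + L) (D(L) = (2*L)/(-214 + L) = 2*L/(-214 + L))
V = 356/71 (V = 2*356/(-214 + 356) = 2*356/142 = 2*356*(1/142) = 356/71 ≈ 5.0141)
F = 8000068/71 (F = 356/71 + (23262 + 89410) = 356/71 + 112672 = 8000068/71 ≈ 1.1268e+5)
T(M) = 2*M² (T(M) = (2*M)*M = 2*M²)
T(389) + F = 2*389² + 8000068/71 = 2*151321 + 8000068/71 = 302642 + 8000068/71 = 29487650/71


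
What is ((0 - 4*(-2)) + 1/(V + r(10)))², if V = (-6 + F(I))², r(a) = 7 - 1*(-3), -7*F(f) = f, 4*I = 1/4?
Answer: 21524923134016/334510700161 ≈ 64.348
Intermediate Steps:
I = 1/16 (I = (¼)/4 = (¼)*(¼) = 1/16 ≈ 0.062500)
F(f) = -f/7
r(a) = 10 (r(a) = 7 + 3 = 10)
V = 452929/12544 (V = (-6 - ⅐*1/16)² = (-6 - 1/112)² = (-673/112)² = 452929/12544 ≈ 36.107)
((0 - 4*(-2)) + 1/(V + r(10)))² = ((0 - 4*(-2)) + 1/(452929/12544 + 10))² = ((0 + 8) + 1/(578369/12544))² = (8 + 12544/578369)² = (4639496/578369)² = 21524923134016/334510700161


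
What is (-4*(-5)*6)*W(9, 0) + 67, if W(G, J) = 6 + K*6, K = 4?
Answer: 3667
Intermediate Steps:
W(G, J) = 30 (W(G, J) = 6 + 4*6 = 6 + 24 = 30)
(-4*(-5)*6)*W(9, 0) + 67 = (-4*(-5)*6)*30 + 67 = (20*6)*30 + 67 = 120*30 + 67 = 3600 + 67 = 3667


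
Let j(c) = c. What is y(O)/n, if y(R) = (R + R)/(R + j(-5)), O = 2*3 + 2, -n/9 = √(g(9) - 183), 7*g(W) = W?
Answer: 4*I*√2226/4293 ≈ 0.04396*I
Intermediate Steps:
g(W) = W/7
n = -18*I*√2226/7 (n = -9*√((⅐)*9 - 183) = -9*√(9/7 - 183) = -18*I*√2226/7 ≈ -121.32*I)
O = 8 (O = 6 + 2 = 8)
y(R) = 2*R/(-5 + R) (y(R) = (R + R)/(R - 5) = (2*R)/(-5 + R) = 2*R/(-5 + R))
y(O)/n = (2*8/(-5 + 8))/((-18*I*√2226/7)) = (I*√2226/5724)*(2*8/3) = (I*√2226/5724)*(2*8*(⅓)) = (I*√2226/5724)*(16/3) = 4*I*√2226/4293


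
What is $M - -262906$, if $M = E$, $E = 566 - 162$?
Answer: $263310$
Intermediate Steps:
$E = 404$ ($E = 566 - 162 = 404$)
$M = 404$
$M - -262906 = 404 - -262906 = 404 + 262906 = 263310$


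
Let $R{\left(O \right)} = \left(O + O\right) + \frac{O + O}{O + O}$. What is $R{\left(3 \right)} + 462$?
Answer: $469$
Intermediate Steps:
$R{\left(O \right)} = 1 + 2 O$ ($R{\left(O \right)} = 2 O + \frac{2 O}{2 O} = 2 O + 2 O \frac{1}{2 O} = 2 O + 1 = 1 + 2 O$)
$R{\left(3 \right)} + 462 = \left(1 + 2 \cdot 3\right) + 462 = \left(1 + 6\right) + 462 = 7 + 462 = 469$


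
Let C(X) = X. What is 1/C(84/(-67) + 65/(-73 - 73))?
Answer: -9782/16619 ≈ -0.58860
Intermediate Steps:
1/C(84/(-67) + 65/(-73 - 73)) = 1/(84/(-67) + 65/(-73 - 73)) = 1/(84*(-1/67) + 65/(-146)) = 1/(-84/67 + 65*(-1/146)) = 1/(-84/67 - 65/146) = 1/(-16619/9782) = -9782/16619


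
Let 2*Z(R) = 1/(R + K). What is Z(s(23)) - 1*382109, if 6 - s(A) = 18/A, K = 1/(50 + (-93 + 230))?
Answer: -17166624633/44926 ≈ -3.8211e+5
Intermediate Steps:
K = 1/187 (K = 1/(50 + 137) = 1/187 ≈ 0.0053476)
s(A) = 6 - 18/A
Z(R) = 1/(2*(1/187 + R)) (Z(R) = 1/(2*(R + 1/187)) = 1/(2*(1/187 + R)))
Z(s(23)) - 1*382109 = 187/(2*(1 + 187*(6 - 18/23))) - 1*382109 = 187/(2*(1 + 187*(6 - 18*1/23))) - 382109 = 187/(2*(1 + 187*(6 - 18/23))) - 382109 = 187/(2*(1 + 187*(120/23))) - 382109 = 187/(2*(1 + 22440/23)) - 382109 = 187/(2*(22463/23)) - 382109 = (187/2)*(23/22463) - 382109 = 4301/44926 - 382109 = -17166624633/44926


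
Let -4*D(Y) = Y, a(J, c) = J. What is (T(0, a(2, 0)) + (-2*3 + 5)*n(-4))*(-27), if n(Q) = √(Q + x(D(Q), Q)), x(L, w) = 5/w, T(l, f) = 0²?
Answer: 27*I*√21/2 ≈ 61.865*I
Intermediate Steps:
T(l, f) = 0
D(Y) = -Y/4
n(Q) = √(Q + 5/Q)
(T(0, a(2, 0)) + (-2*3 + 5)*n(-4))*(-27) = (0 + (-2*3 + 5)*√(-4 + 5/(-4)))*(-27) = (0 + (-6 + 5)*√(-4 + 5*(-¼)))*(-27) = (0 - √(-4 - 5/4))*(-27) = (0 - √(-21/4))*(-27) = (0 - I*√21/2)*(-27) = -I*√21/2*(-27) = 27*I*√21/2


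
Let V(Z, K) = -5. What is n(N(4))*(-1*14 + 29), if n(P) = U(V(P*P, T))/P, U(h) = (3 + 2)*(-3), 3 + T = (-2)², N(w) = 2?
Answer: -225/2 ≈ -112.50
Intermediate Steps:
T = 1 (T = -3 + (-2)² = -3 + 4 = 1)
U(h) = -15 (U(h) = 5*(-3) = -15)
n(P) = -15/P
n(N(4))*(-1*14 + 29) = (-15/2)*(-1*14 + 29) = (-15*½)*(-14 + 29) = -15/2*15 = -225/2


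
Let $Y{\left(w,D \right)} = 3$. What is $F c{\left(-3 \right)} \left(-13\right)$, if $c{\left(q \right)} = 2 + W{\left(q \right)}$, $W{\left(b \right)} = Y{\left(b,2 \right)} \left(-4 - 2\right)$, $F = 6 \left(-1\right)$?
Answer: $-1248$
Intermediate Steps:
$F = -6$
$W{\left(b \right)} = -18$ ($W{\left(b \right)} = 3 \left(-4 - 2\right) = 3 \left(-6\right) = -18$)
$c{\left(q \right)} = -16$ ($c{\left(q \right)} = 2 - 18 = -16$)
$F c{\left(-3 \right)} \left(-13\right) = \left(-6\right) \left(-16\right) \left(-13\right) = 96 \left(-13\right) = -1248$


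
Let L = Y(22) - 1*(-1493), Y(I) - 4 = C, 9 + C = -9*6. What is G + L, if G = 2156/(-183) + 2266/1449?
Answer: 125846704/88389 ≈ 1423.8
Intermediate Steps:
C = -63 (C = -9 - 9*6 = -9 - 54 = -63)
Y(I) = -59 (Y(I) = 4 - 63 = -59)
L = 1434 (L = -59 - 1*(-1493) = -59 + 1493 = 1434)
G = -903122/88389 (G = 2156*(-1/183) + 2266*(1/1449) = -2156/183 + 2266/1449 = -903122/88389 ≈ -10.218)
G + L = -903122/88389 + 1434 = 125846704/88389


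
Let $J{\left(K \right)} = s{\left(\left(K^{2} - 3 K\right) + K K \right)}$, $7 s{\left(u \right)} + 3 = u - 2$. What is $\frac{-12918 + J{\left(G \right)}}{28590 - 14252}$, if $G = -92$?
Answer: $- \frac{10461}{14338} \approx -0.7296$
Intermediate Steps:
$s{\left(u \right)} = - \frac{5}{7} + \frac{u}{7}$ ($s{\left(u \right)} = - \frac{3}{7} + \frac{u - 2}{7} = - \frac{3}{7} + \frac{-2 + u}{7} = - \frac{3}{7} + \left(- \frac{2}{7} + \frac{u}{7}\right) = - \frac{5}{7} + \frac{u}{7}$)
$J{\left(K \right)} = - \frac{5}{7} - \frac{3 K}{7} + \frac{2 K^{2}}{7}$ ($J{\left(K \right)} = - \frac{5}{7} + \frac{\left(K^{2} - 3 K\right) + K K}{7} = - \frac{5}{7} + \frac{\left(K^{2} - 3 K\right) + K^{2}}{7} = - \frac{5}{7} + \frac{- 3 K + 2 K^{2}}{7} = - \frac{5}{7} + \left(- \frac{3 K}{7} + \frac{2 K^{2}}{7}\right) = - \frac{5}{7} - \frac{3 K}{7} + \frac{2 K^{2}}{7}$)
$\frac{-12918 + J{\left(G \right)}}{28590 - 14252} = \frac{-12918 - \left(\frac{5}{7} + \frac{92 \left(-3 + 2 \left(-92\right)\right)}{7}\right)}{28590 - 14252} = \frac{-12918 - \left(\frac{5}{7} + \frac{92 \left(-3 - 184\right)}{7}\right)}{14338} = \left(-12918 - \left(\frac{5}{7} + \frac{92}{7} \left(-187\right)\right)\right) \frac{1}{14338} = \left(-12918 + \left(- \frac{5}{7} + \frac{17204}{7}\right)\right) \frac{1}{14338} = \left(-12918 + 2457\right) \frac{1}{14338} = \left(-10461\right) \frac{1}{14338} = - \frac{10461}{14338}$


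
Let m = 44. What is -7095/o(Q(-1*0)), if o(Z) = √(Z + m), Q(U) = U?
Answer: -645*√11/2 ≈ -1069.6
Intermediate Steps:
o(Z) = √(44 + Z) (o(Z) = √(Z + 44) = √(44 + Z))
-7095/o(Q(-1*0)) = -7095/√(44 - 1*0) = -7095/√(44 + 0) = -7095*√11/22 = -645*√11/2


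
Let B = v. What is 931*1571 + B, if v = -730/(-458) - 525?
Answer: 334815769/229 ≈ 1.4621e+6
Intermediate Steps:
v = -119860/229 (v = -730*(-1/458) - 525 = 365/229 - 525 = -119860/229 ≈ -523.41)
B = -119860/229 ≈ -523.41
931*1571 + B = 931*1571 - 119860/229 = 1462601 - 119860/229 = 334815769/229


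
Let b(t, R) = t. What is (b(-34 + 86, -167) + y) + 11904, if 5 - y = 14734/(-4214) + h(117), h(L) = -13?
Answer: 25236585/2107 ≈ 11978.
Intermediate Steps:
y = 45293/2107 (y = 5 - (14734/(-4214) - 13) = 5 - (14734*(-1/4214) - 13) = 5 - (-7367/2107 - 13) = 5 - 1*(-34758/2107) = 5 + 34758/2107 = 45293/2107 ≈ 21.496)
(b(-34 + 86, -167) + y) + 11904 = ((-34 + 86) + 45293/2107) + 11904 = (52 + 45293/2107) + 11904 = 154857/2107 + 11904 = 25236585/2107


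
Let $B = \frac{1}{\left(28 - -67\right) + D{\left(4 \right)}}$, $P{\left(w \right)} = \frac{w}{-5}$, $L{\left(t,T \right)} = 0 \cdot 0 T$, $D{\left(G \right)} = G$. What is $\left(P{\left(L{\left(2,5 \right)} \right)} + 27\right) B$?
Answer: $\frac{3}{11} \approx 0.27273$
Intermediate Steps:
$L{\left(t,T \right)} = 0$ ($L{\left(t,T \right)} = 0 T = 0$)
$P{\left(w \right)} = - \frac{w}{5}$ ($P{\left(w \right)} = w \left(- \frac{1}{5}\right) = - \frac{w}{5}$)
$B = \frac{1}{99}$ ($B = \frac{1}{\left(28 - -67\right) + 4} = \frac{1}{\left(28 + 67\right) + 4} = \frac{1}{95 + 4} = \frac{1}{99} \approx 0.010101$)
$\left(P{\left(L{\left(2,5 \right)} \right)} + 27\right) B = \left(\left(- \frac{1}{5}\right) 0 + 27\right) \frac{1}{99} = \left(0 + 27\right) \frac{1}{99} = 27 \cdot \frac{1}{99} = \frac{3}{11}$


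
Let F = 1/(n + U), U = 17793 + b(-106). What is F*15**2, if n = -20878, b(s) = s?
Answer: -225/3191 ≈ -0.070511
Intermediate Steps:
U = 17687 (U = 17793 - 106 = 17687)
F = -1/3191 (F = 1/(-20878 + 17687) = 1/(-3191) = -1/3191 ≈ -0.00031338)
F*15**2 = -1/3191*15**2 = -1/3191*225 = -225/3191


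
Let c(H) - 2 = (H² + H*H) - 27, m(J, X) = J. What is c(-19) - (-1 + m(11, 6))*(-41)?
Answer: 1107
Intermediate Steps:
c(H) = -25 + 2*H² (c(H) = 2 + ((H² + H*H) - 27) = 2 + ((H² + H²) - 27) = 2 + (2*H² - 27) = 2 + (-27 + 2*H²) = -25 + 2*H²)
c(-19) - (-1 + m(11, 6))*(-41) = (-25 + 2*(-19)²) - (-1 + 11)*(-41) = (-25 + 2*361) - 10*(-41) = (-25 + 722) - 1*(-410) = 697 + 410 = 1107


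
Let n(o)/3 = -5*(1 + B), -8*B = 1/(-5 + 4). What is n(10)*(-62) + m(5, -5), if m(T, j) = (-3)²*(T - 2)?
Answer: 4293/4 ≈ 1073.3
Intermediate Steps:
m(T, j) = -18 + 9*T (m(T, j) = 9*(-2 + T) = -18 + 9*T)
B = ⅛ (B = -1/(8*(-5 + 4)) = -⅛/(-1) = -⅛*(-1) = ⅛ ≈ 0.12500)
n(o) = -135/8 (n(o) = 3*(-5*(1 + ⅛)) = 3*(-5*9/8) = 3*(-45/8) = -135/8)
n(10)*(-62) + m(5, -5) = -135/8*(-62) + (-18 + 9*5) = 4185/4 + (-18 + 45) = 4185/4 + 27 = 4293/4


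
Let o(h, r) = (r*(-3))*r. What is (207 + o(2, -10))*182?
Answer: -16926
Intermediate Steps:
o(h, r) = -3*r**2 (o(h, r) = (-3*r)*r = -3*r**2)
(207 + o(2, -10))*182 = (207 - 3*(-10)**2)*182 = (207 - 3*100)*182 = (207 - 300)*182 = -93*182 = -16926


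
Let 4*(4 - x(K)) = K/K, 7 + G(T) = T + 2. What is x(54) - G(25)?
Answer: -65/4 ≈ -16.250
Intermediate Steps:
G(T) = -5 + T (G(T) = -7 + (T + 2) = -7 + (2 + T) = -5 + T)
x(K) = 15/4 (x(K) = 4 - K/(4*K) = 4 - ¼*1 = 4 - ¼ = 15/4)
x(54) - G(25) = 15/4 - (-5 + 25) = 15/4 - 1*20 = 15/4 - 20 = -65/4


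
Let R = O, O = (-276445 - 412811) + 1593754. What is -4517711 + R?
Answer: -3613213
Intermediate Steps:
O = 904498 (O = -689256 + 1593754 = 904498)
R = 904498
-4517711 + R = -4517711 + 904498 = -3613213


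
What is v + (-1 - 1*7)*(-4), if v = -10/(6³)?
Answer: 3451/108 ≈ 31.954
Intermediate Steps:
v = -5/108 (v = -10/216 = -10*1/216 = -5/108 ≈ -0.046296)
v + (-1 - 1*7)*(-4) = -5/108 + (-1 - 1*7)*(-4) = -5/108 + (-1 - 7)*(-4) = -5/108 - 8*(-4) = -5/108 + 32 = 3451/108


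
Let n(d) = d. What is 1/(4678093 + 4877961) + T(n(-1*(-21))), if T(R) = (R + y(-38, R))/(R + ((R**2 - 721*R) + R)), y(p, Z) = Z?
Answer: -9555705/3335062846 ≈ -0.0028652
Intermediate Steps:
T(R) = 2*R/(R**2 - 719*R) (T(R) = (R + R)/(R + ((R**2 - 721*R) + R)) = (2*R)/(R + (R**2 - 720*R)) = (2*R)/(R**2 - 719*R) = 2*R/(R**2 - 719*R))
1/(4678093 + 4877961) + T(n(-1*(-21))) = 1/(4678093 + 4877961) + 2/(-719 - 1*(-21)) = 1/9556054 + 2/(-719 + 21) = 1/9556054 + 2/(-698) = 1/9556054 + 2*(-1/698) = 1/9556054 - 1/349 = -9555705/3335062846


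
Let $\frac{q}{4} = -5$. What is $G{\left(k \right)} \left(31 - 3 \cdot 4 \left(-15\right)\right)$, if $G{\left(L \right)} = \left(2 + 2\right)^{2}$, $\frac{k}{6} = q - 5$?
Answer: $3376$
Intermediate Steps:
$q = -20$ ($q = 4 \left(-5\right) = -20$)
$k = -150$ ($k = 6 \left(-20 - 5\right) = 6 \left(-25\right) = -150$)
$G{\left(L \right)} = 16$ ($G{\left(L \right)} = 4^{2} = 16$)
$G{\left(k \right)} \left(31 - 3 \cdot 4 \left(-15\right)\right) = 16 \left(31 - 3 \cdot 4 \left(-15\right)\right) = 16 \left(31 - 12 \left(-15\right)\right) = 16 \left(31 - -180\right) = 16 \left(31 + 180\right) = 16 \cdot 211 = 3376$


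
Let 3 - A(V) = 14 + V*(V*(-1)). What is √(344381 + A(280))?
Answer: √422770 ≈ 650.21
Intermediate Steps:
A(V) = -11 + V² (A(V) = 3 - (14 + V*(V*(-1))) = 3 - (14 + V*(-V)) = 3 - (14 - V²) = 3 + (-14 + V²) = -11 + V²)
√(344381 + A(280)) = √(344381 + (-11 + 280²)) = √(344381 + (-11 + 78400)) = √(344381 + 78389) = √422770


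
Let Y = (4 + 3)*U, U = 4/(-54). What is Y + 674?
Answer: 18184/27 ≈ 673.48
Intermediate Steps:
U = -2/27 (U = 4*(-1/54) = -2/27 ≈ -0.074074)
Y = -14/27 (Y = (4 + 3)*(-2/27) = 7*(-2/27) = -14/27 ≈ -0.51852)
Y + 674 = -14/27 + 674 = 18184/27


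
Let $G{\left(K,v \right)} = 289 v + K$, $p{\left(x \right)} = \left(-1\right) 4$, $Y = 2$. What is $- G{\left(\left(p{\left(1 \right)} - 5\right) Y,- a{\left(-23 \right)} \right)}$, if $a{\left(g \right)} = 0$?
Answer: $18$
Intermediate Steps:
$p{\left(x \right)} = -4$
$G{\left(K,v \right)} = K + 289 v$
$- G{\left(\left(p{\left(1 \right)} - 5\right) Y,- a{\left(-23 \right)} \right)} = - (\left(-4 - 5\right) 2 + 289 \left(\left(-1\right) 0\right)) = - (\left(-9\right) 2 + 289 \cdot 0) = - (-18 + 0) = \left(-1\right) \left(-18\right) = 18$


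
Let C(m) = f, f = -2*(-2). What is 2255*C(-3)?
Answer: 9020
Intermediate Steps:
f = 4
C(m) = 4
2255*C(-3) = 2255*4 = 9020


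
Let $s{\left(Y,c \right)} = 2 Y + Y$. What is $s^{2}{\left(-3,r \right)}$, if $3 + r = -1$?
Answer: $81$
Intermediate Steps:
$r = -4$ ($r = -3 - 1 = -4$)
$s{\left(Y,c \right)} = 3 Y$
$s^{2}{\left(-3,r \right)} = \left(3 \left(-3\right)\right)^{2} = \left(-9\right)^{2} = 81$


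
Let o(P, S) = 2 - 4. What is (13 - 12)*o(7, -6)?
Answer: -2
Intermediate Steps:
o(P, S) = -2
(13 - 12)*o(7, -6) = (13 - 12)*(-2) = 1*(-2) = -2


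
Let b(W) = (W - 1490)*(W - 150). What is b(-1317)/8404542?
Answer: 457541/933838 ≈ 0.48996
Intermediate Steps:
b(W) = (-1490 + W)*(-150 + W)
b(-1317)/8404542 = (223500 + (-1317)² - 1640*(-1317))/8404542 = (223500 + 1734489 + 2159880)*(1/8404542) = 4117869*(1/8404542) = 457541/933838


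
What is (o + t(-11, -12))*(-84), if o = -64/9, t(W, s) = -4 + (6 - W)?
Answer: -1484/3 ≈ -494.67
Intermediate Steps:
t(W, s) = 2 - W
o = -64/9 (o = -64*⅑ = -64/9 ≈ -7.1111)
(o + t(-11, -12))*(-84) = (-64/9 + (2 - 1*(-11)))*(-84) = (-64/9 + (2 + 11))*(-84) = (-64/9 + 13)*(-84) = (53/9)*(-84) = -1484/3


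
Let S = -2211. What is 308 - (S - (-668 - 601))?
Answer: 1250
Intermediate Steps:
308 - (S - (-668 - 601)) = 308 - (-2211 - (-668 - 601)) = 308 - (-2211 - 1*(-1269)) = 308 - (-2211 + 1269) = 308 - 1*(-942) = 308 + 942 = 1250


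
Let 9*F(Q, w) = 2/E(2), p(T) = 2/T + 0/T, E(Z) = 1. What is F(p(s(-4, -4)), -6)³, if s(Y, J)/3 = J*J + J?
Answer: 8/729 ≈ 0.010974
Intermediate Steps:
s(Y, J) = 3*J + 3*J² (s(Y, J) = 3*(J*J + J) = 3*(J² + J) = 3*(J + J²) = 3*J + 3*J²)
p(T) = 2/T (p(T) = 2/T + 0 = 2/T)
F(Q, w) = 2/9 (F(Q, w) = (2/1)/9 = (2*1)/9 = (⅑)*2 = 2/9)
F(p(s(-4, -4)), -6)³ = (2/9)³ = 8/729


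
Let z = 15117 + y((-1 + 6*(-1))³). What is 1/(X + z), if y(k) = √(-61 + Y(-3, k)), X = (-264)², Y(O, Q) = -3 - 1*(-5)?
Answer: 84813/7193245028 - I*√59/7193245028 ≈ 1.1791e-5 - 1.0678e-9*I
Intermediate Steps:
Y(O, Q) = 2 (Y(O, Q) = -3 + 5 = 2)
X = 69696
y(k) = I*√59 (y(k) = √(-61 + 2) = √(-59) = I*√59)
z = 15117 + I*√59 ≈ 15117.0 + 7.6811*I
1/(X + z) = 1/(69696 + (15117 + I*√59)) = 1/(84813 + I*√59)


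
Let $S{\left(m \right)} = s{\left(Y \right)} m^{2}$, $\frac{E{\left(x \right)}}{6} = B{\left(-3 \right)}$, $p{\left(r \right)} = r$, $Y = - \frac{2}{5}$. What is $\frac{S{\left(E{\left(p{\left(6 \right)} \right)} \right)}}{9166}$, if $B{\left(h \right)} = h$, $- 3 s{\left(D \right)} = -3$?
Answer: $\frac{162}{4583} \approx 0.035348$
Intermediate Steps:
$Y = - \frac{2}{5}$ ($Y = \left(-2\right) \frac{1}{5} = - \frac{2}{5} \approx -0.4$)
$s{\left(D \right)} = 1$ ($s{\left(D \right)} = \left(- \frac{1}{3}\right) \left(-3\right) = 1$)
$E{\left(x \right)} = -18$ ($E{\left(x \right)} = 6 \left(-3\right) = -18$)
$S{\left(m \right)} = m^{2}$ ($S{\left(m \right)} = 1 m^{2} = m^{2}$)
$\frac{S{\left(E{\left(p{\left(6 \right)} \right)} \right)}}{9166} = \frac{\left(-18\right)^{2}}{9166} = 324 \cdot \frac{1}{9166} = \frac{162}{4583}$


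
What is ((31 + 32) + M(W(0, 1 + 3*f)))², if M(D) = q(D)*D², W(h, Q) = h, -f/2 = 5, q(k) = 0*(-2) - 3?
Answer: 3969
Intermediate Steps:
q(k) = -3 (q(k) = 0 - 3 = -3)
f = -10 (f = -2*5 = -10)
M(D) = -3*D²
((31 + 32) + M(W(0, 1 + 3*f)))² = ((31 + 32) - 3*0²)² = (63 - 3*0)² = (63 + 0)² = 63² = 3969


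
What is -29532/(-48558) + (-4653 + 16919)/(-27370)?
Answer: 17723201/110752705 ≈ 0.16002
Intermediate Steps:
-29532/(-48558) + (-4653 + 16919)/(-27370) = -29532*(-1/48558) + 12266*(-1/27370) = 4922/8093 - 6133/13685 = 17723201/110752705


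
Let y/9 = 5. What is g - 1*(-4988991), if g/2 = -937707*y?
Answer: -79404639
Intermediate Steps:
y = 45 (y = 9*5 = 45)
g = -84393630 (g = 2*(-937707*45) = 2*(-42196815) = -84393630)
g - 1*(-4988991) = -84393630 - 1*(-4988991) = -84393630 + 4988991 = -79404639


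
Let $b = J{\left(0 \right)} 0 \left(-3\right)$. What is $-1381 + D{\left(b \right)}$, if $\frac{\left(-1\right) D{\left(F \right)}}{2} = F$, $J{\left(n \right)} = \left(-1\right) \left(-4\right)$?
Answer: $-1381$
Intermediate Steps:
$J{\left(n \right)} = 4$
$b = 0$ ($b = 4 \cdot 0 \left(-3\right) = 0 \left(-3\right) = 0$)
$D{\left(F \right)} = - 2 F$
$-1381 + D{\left(b \right)} = -1381 - 0 = -1381 + 0 = -1381$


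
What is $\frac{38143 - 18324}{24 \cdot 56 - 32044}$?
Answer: $- \frac{19819}{30700} \approx -0.64557$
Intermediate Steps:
$\frac{38143 - 18324}{24 \cdot 56 - 32044} = \frac{19819}{1344 - 32044} = \frac{19819}{-30700} = 19819 \left(- \frac{1}{30700}\right) = - \frac{19819}{30700}$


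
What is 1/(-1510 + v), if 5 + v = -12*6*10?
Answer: -1/2235 ≈ -0.00044743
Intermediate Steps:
v = -725 (v = -5 - 12*6*10 = -5 - 72*10 = -5 - 720 = -725)
1/(-1510 + v) = 1/(-1510 - 725) = 1/(-2235) = -1/2235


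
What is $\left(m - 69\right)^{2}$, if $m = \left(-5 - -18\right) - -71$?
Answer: $225$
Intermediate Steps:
$m = 84$ ($m = \left(-5 + 18\right) + 71 = 13 + 71 = 84$)
$\left(m - 69\right)^{2} = \left(84 - 69\right)^{2} = 15^{2} = 225$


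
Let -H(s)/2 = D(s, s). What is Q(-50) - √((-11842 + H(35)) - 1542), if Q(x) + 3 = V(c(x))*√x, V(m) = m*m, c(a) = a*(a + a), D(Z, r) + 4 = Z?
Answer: -3 - 9*I*√166 + 125000000*I*√2 ≈ -3.0 + 1.7678e+8*I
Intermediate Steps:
D(Z, r) = -4 + Z
H(s) = 8 - 2*s (H(s) = -2*(-4 + s) = 8 - 2*s)
c(a) = 2*a² (c(a) = a*(2*a) = 2*a²)
V(m) = m²
Q(x) = -3 + 4*x^(9/2) (Q(x) = -3 + (2*x²)²*√x = -3 + (4*x⁴)*√x = -3 + 4*x^(9/2))
Q(-50) - √((-11842 + H(35)) - 1542) = (-3 + 4*(-50)^(9/2)) - √((-11842 + (8 - 2*35)) - 1542) = (-3 + 4*(31250000*I*√2)) - √((-11842 + (8 - 70)) - 1542) = (-3 + 125000000*I*√2) - √((-11842 - 62) - 1542) = (-3 + 125000000*I*√2) - √(-11904 - 1542) = (-3 + 125000000*I*√2) - √(-13446) = (-3 + 125000000*I*√2) - 9*I*√166 = -3 - 9*I*√166 + 125000000*I*√2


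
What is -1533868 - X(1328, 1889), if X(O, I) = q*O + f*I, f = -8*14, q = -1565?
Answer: 756020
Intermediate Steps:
f = -112
X(O, I) = -1565*O - 112*I
-1533868 - X(1328, 1889) = -1533868 - (-1565*1328 - 112*1889) = -1533868 - (-2078320 - 211568) = -1533868 - 1*(-2289888) = -1533868 + 2289888 = 756020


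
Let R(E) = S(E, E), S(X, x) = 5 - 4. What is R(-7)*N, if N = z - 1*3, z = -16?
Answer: -19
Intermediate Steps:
S(X, x) = 1
R(E) = 1
N = -19 (N = -16 - 1*3 = -16 - 3 = -19)
R(-7)*N = 1*(-19) = -19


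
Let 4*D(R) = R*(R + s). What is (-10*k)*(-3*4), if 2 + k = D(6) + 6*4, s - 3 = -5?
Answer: 3360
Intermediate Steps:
s = -2 (s = 3 - 5 = -2)
D(R) = R*(-2 + R)/4 (D(R) = (R*(R - 2))/4 = (R*(-2 + R))/4 = R*(-2 + R)/4)
k = 28 (k = -2 + ((1/4)*6*(-2 + 6) + 6*4) = -2 + ((1/4)*6*4 + 24) = -2 + (6 + 24) = -2 + 30 = 28)
(-10*k)*(-3*4) = (-10*28)*(-3*4) = -280*(-12) = 3360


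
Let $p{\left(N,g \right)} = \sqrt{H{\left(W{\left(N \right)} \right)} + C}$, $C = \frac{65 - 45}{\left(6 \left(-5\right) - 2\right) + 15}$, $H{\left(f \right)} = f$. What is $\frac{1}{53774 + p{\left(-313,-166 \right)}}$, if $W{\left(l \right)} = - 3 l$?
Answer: $\frac{914158}{49157916349} - \frac{\sqrt{271031}}{49157916349} \approx 1.8586 \cdot 10^{-5}$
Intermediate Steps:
$C = - \frac{20}{17}$ ($C = \frac{20}{\left(-30 - 2\right) + 15} = \frac{20}{-32 + 15} = \frac{20}{-17} = 20 \left(- \frac{1}{17}\right) = - \frac{20}{17} \approx -1.1765$)
$p{\left(N,g \right)} = \sqrt{- \frac{20}{17} - 3 N}$ ($p{\left(N,g \right)} = \sqrt{- 3 N - \frac{20}{17}} = \sqrt{- \frac{20}{17} - 3 N}$)
$\frac{1}{53774 + p{\left(-313,-166 \right)}} = \frac{1}{53774 + \frac{\sqrt{-340 - -271371}}{17}} = \frac{1}{53774 + \frac{\sqrt{-340 + 271371}}{17}} = \frac{1}{53774 + \frac{\sqrt{271031}}{17}}$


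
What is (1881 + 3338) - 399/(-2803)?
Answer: 14629256/2803 ≈ 5219.1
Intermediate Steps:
(1881 + 3338) - 399/(-2803) = 5219 - 399*(-1/2803) = 5219 + 399/2803 = 14629256/2803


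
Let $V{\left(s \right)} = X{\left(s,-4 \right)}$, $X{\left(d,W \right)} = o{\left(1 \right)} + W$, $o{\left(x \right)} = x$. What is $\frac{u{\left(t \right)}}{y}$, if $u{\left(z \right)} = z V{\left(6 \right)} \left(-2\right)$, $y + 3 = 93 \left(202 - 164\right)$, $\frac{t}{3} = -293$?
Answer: $- \frac{1758}{1177} \approx -1.4936$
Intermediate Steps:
$t = -879$ ($t = 3 \left(-293\right) = -879$)
$y = 3531$ ($y = -3 + 93 \left(202 - 164\right) = -3 + 93 \cdot 38 = -3 + 3534 = 3531$)
$X{\left(d,W \right)} = 1 + W$
$V{\left(s \right)} = -3$ ($V{\left(s \right)} = 1 - 4 = -3$)
$u{\left(z \right)} = 6 z$ ($u{\left(z \right)} = z \left(-3\right) \left(-2\right) = - 3 z \left(-2\right) = 6 z$)
$\frac{u{\left(t \right)}}{y} = \frac{6 \left(-879\right)}{3531} = \left(-5274\right) \frac{1}{3531} = - \frac{1758}{1177}$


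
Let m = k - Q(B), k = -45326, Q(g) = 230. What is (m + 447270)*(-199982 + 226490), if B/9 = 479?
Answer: 10648634712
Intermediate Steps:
B = 4311 (B = 9*479 = 4311)
m = -45556 (m = -45326 - 1*230 = -45326 - 230 = -45556)
(m + 447270)*(-199982 + 226490) = (-45556 + 447270)*(-199982 + 226490) = 401714*26508 = 10648634712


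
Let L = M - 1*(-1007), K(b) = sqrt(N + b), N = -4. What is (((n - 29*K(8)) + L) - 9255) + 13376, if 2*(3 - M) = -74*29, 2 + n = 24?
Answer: 6168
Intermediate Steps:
n = 22 (n = -2 + 24 = 22)
M = 1076 (M = 3 - (-37)*29 = 3 - 1/2*(-2146) = 3 + 1073 = 1076)
K(b) = sqrt(-4 + b)
L = 2083 (L = 1076 - 1*(-1007) = 1076 + 1007 = 2083)
(((n - 29*K(8)) + L) - 9255) + 13376 = (((22 - 29*sqrt(-4 + 8)) + 2083) - 9255) + 13376 = (((22 - 29*sqrt(4)) + 2083) - 9255) + 13376 = (((22 - 29*2) + 2083) - 9255) + 13376 = (((22 - 58) + 2083) - 9255) + 13376 = ((-36 + 2083) - 9255) + 13376 = (2047 - 9255) + 13376 = -7208 + 13376 = 6168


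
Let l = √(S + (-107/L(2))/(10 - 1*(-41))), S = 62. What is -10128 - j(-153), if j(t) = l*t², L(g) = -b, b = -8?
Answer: -10128 - 459*√2569278/4 ≈ -1.9406e+5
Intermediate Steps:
L(g) = 8 (L(g) = -1*(-8) = 8)
l = √2569278/204 (l = √(62 + (-107/8)/(10 - 1*(-41))) = √(62 + (-107*⅛)/(10 + 41)) = √(62 - 107/8/51) = √(62 - 107/8*1/51) = √(62 - 107/408) = √(25189/408) = √2569278/204 ≈ 7.8573)
j(t) = √2569278*t²/204 (j(t) = (√2569278/204)*t² = √2569278*t²/204)
-10128 - j(-153) = -10128 - √2569278*(-153)²/204 = -10128 - √2569278*23409/204 = -10128 - 459*√2569278/4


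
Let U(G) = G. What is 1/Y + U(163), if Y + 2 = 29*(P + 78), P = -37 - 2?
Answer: 184028/1129 ≈ 163.00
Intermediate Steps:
P = -39
Y = 1129 (Y = -2 + 29*(-39 + 78) = -2 + 29*39 = -2 + 1131 = 1129)
1/Y + U(163) = 1/1129 + 163 = 184028/1129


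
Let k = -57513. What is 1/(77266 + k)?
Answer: 1/19753 ≈ 5.0625e-5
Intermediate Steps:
1/(77266 + k) = 1/(77266 - 57513) = 1/19753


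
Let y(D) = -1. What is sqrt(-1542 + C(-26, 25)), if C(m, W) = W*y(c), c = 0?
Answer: I*sqrt(1567) ≈ 39.585*I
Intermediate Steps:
C(m, W) = -W (C(m, W) = W*(-1) = -W)
sqrt(-1542 + C(-26, 25)) = sqrt(-1542 - 1*25) = sqrt(-1542 - 25) = sqrt(-1567) = I*sqrt(1567)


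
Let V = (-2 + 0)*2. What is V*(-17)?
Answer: 68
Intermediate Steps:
V = -4 (V = -2*2 = -4)
V*(-17) = -4*(-17) = 68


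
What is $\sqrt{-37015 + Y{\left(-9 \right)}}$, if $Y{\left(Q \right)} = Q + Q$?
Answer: $i \sqrt{37033} \approx 192.44 i$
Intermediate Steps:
$Y{\left(Q \right)} = 2 Q$
$\sqrt{-37015 + Y{\left(-9 \right)}} = \sqrt{-37015 + 2 \left(-9\right)} = \sqrt{-37015 - 18} = \sqrt{-37033} = i \sqrt{37033}$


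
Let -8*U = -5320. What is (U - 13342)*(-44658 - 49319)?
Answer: 1191346429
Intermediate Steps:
U = 665 (U = -⅛*(-5320) = 665)
(U - 13342)*(-44658 - 49319) = (665 - 13342)*(-44658 - 49319) = -12677*(-93977) = 1191346429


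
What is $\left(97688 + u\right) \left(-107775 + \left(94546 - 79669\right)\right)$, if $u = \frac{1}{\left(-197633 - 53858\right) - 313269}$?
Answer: $- \frac{2562604097854671}{282380} \approx -9.075 \cdot 10^{9}$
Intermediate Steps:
$u = - \frac{1}{564760}$ ($u = \frac{1}{-251491 - 313269} = \frac{1}{-564760} = - \frac{1}{564760} \approx -1.7707 \cdot 10^{-6}$)
$\left(97688 + u\right) \left(-107775 + \left(94546 - 79669\right)\right) = \left(97688 - \frac{1}{564760}\right) \left(-107775 + \left(94546 - 79669\right)\right) = \frac{55170274879 \left(-107775 + 14877\right)}{564760} = \frac{55170274879}{564760} \left(-92898\right) = - \frac{2562604097854671}{282380}$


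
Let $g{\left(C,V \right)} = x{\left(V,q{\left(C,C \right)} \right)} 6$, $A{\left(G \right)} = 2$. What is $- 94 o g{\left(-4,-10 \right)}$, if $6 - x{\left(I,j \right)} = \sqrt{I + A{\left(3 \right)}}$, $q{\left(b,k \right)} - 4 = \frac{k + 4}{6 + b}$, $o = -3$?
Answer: $10152 - 3384 i \sqrt{2} \approx 10152.0 - 4785.7 i$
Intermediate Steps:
$q{\left(b,k \right)} = 4 + \frac{4 + k}{6 + b}$ ($q{\left(b,k \right)} = 4 + \frac{k + 4}{6 + b} = 4 + \frac{4 + k}{6 + b}$)
$x{\left(I,j \right)} = 6 - \sqrt{2 + I}$ ($x{\left(I,j \right)} = 6 - \sqrt{I + 2} = 6 - \sqrt{2 + I}$)
$g{\left(C,V \right)} = 36 - 6 \sqrt{2 + V}$ ($g{\left(C,V \right)} = \left(6 - \sqrt{2 + V}\right) 6 = 36 - 6 \sqrt{2 + V}$)
$- 94 o g{\left(-4,-10 \right)} = \left(-94\right) \left(-3\right) \left(36 - 6 \sqrt{2 - 10}\right) = 282 \left(36 - 6 \sqrt{-8}\right) = 282 \left(36 - 6 \cdot 2 i \sqrt{2}\right) = 282 \left(36 - 12 i \sqrt{2}\right) = 10152 - 3384 i \sqrt{2}$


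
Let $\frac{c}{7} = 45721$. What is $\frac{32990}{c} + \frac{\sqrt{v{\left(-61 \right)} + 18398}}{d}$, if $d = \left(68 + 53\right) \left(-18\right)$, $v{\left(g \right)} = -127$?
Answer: $\frac{32990}{320047} - \frac{\sqrt{151}}{198} \approx 0.041017$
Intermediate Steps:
$d = -2178$ ($d = 121 \left(-18\right) = -2178$)
$c = 320047$ ($c = 7 \cdot 45721 = 320047$)
$\frac{32990}{c} + \frac{\sqrt{v{\left(-61 \right)} + 18398}}{d} = \frac{32990}{320047} + \frac{\sqrt{-127 + 18398}}{-2178} = 32990 \cdot \frac{1}{320047} + \sqrt{18271} \left(- \frac{1}{2178}\right) = \frac{32990}{320047} + 11 \sqrt{151} \left(- \frac{1}{2178}\right) = \frac{32990}{320047} - \frac{\sqrt{151}}{198}$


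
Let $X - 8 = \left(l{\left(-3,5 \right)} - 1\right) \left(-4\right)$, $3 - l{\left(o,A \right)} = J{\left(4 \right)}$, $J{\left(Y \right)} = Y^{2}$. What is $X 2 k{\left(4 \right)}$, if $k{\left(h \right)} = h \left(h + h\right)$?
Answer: $4096$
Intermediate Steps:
$l{\left(o,A \right)} = -13$ ($l{\left(o,A \right)} = 3 - 4^{2} = 3 - 16 = -13$)
$X = 64$ ($X = 8 + \left(-13 - 1\right) \left(-4\right) = 8 - -56 = 8 + 56 = 64$)
$k{\left(h \right)} = 2 h^{2}$ ($k{\left(h \right)} = h 2 h = 2 h^{2}$)
$X 2 k{\left(4 \right)} = 64 \cdot 2 \cdot 2 \cdot 4^{2} = 128 \cdot 2 \cdot 16 = 128 \cdot 32 = 4096$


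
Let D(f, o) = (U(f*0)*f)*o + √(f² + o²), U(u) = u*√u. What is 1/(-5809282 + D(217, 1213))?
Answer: -2904641/16873877918533 - √1518458/33747755837066 ≈ -1.7217e-7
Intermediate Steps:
U(u) = u^(3/2)
D(f, o) = √(f² + o²) (D(f, o) = ((f*0)^(3/2)*f)*o + √(f² + o²) = (0^(3/2)*f)*o + √(f² + o²) = (0*f)*o + √(f² + o²) = 0*o + √(f² + o²) = 0 + √(f² + o²) = √(f² + o²))
1/(-5809282 + D(217, 1213)) = 1/(-5809282 + √(217² + 1213²)) = 1/(-5809282 + √(47089 + 1471369)) = 1/(-5809282 + √1518458)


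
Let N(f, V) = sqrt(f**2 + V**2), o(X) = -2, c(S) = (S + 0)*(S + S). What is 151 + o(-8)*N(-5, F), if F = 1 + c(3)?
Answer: 151 - 2*sqrt(386) ≈ 111.71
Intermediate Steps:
c(S) = 2*S**2 (c(S) = S*(2*S) = 2*S**2)
F = 19 (F = 1 + 2*3**2 = 1 + 2*9 = 1 + 18 = 19)
N(f, V) = sqrt(V**2 + f**2)
151 + o(-8)*N(-5, F) = 151 - 2*sqrt(19**2 + (-5)**2) = 151 - 2*sqrt(361 + 25) = 151 - 2*sqrt(386)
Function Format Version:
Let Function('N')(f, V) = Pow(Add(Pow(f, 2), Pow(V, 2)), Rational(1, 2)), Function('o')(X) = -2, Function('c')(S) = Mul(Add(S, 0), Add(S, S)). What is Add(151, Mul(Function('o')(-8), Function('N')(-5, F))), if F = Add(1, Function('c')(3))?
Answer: Add(151, Mul(-2, Pow(386, Rational(1, 2)))) ≈ 111.71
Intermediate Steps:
Function('c')(S) = Mul(2, Pow(S, 2)) (Function('c')(S) = Mul(S, Mul(2, S)) = Mul(2, Pow(S, 2)))
F = 19 (F = Add(1, Mul(2, Pow(3, 2))) = Add(1, Mul(2, 9)) = Add(1, 18) = 19)
Function('N')(f, V) = Pow(Add(Pow(V, 2), Pow(f, 2)), Rational(1, 2))
Add(151, Mul(Function('o')(-8), Function('N')(-5, F))) = Add(151, Mul(-2, Pow(Add(Pow(19, 2), Pow(-5, 2)), Rational(1, 2)))) = Add(151, Mul(-2, Pow(Add(361, 25), Rational(1, 2)))) = Add(151, Mul(-2, Pow(386, Rational(1, 2))))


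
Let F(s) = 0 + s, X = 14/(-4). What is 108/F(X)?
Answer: -216/7 ≈ -30.857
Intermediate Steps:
X = -7/2 (X = 14*(-¼) = -7/2 ≈ -3.5000)
F(s) = s
108/F(X) = 108/(-7/2) = 108*(-2/7) = -216/7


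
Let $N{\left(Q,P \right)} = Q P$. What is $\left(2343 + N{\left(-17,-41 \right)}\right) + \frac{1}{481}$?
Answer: $\frac{1462241}{481} \approx 3040.0$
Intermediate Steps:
$N{\left(Q,P \right)} = P Q$
$\left(2343 + N{\left(-17,-41 \right)}\right) + \frac{1}{481} = \left(2343 - -697\right) + \frac{1}{481} = \left(2343 + 697\right) + \frac{1}{481} = 3040 + \frac{1}{481} = \frac{1462241}{481}$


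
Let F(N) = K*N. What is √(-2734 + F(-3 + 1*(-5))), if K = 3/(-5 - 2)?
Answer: I*√133798/7 ≈ 52.255*I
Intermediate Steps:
K = -3/7 (K = 3/(-7) = 3*(-⅐) = -3/7 ≈ -0.42857)
F(N) = -3*N/7
√(-2734 + F(-3 + 1*(-5))) = √(-2734 - 3*(-3 + 1*(-5))/7) = √(-2734 - 3*(-3 - 5)/7) = √(-2734 - 3/7*(-8)) = √(-2734 + 24/7) = √(-19114/7) = I*√133798/7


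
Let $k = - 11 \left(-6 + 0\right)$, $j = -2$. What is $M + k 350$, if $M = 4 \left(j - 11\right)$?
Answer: $23048$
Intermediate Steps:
$M = -52$ ($M = 4 \left(-2 - 11\right) = 4 \left(-13\right) = -52$)
$k = 66$ ($k = \left(-11\right) \left(-6\right) = 66$)
$M + k 350 = -52 + 66 \cdot 350 = -52 + 23100 = 23048$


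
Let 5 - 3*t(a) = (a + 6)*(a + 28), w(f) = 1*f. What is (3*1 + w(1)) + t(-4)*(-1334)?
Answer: 57374/3 ≈ 19125.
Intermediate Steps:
w(f) = f
t(a) = 5/3 - (6 + a)*(28 + a)/3 (t(a) = 5/3 - (a + 6)*(a + 28)/3 = 5/3 - (6 + a)*(28 + a)/3)
(3*1 + w(1)) + t(-4)*(-1334) = (3*1 + 1) + (-163/3 - 34/3*(-4) - ⅓*(-4)²)*(-1334) = (3 + 1) + (-163/3 + 136/3 - ⅓*16)*(-1334) = 4 + (-163/3 + 136/3 - 16/3)*(-1334) = 4 - 43/3*(-1334) = 4 + 57362/3 = 57374/3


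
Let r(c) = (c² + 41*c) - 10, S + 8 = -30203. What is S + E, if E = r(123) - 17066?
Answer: -27115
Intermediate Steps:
S = -30211 (S = -8 - 30203 = -30211)
r(c) = -10 + c² + 41*c
E = 3096 (E = (-10 + 123² + 41*123) - 17066 = (-10 + 15129 + 5043) - 17066 = 20162 - 17066 = 3096)
S + E = -30211 + 3096 = -27115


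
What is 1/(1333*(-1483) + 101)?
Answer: -1/1976738 ≈ -5.0588e-7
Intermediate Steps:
1/(1333*(-1483) + 101) = 1/(-1976839 + 101) = 1/(-1976738) = -1/1976738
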